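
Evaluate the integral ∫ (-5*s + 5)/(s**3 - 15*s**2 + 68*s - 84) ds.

-6*log(s - 7) + 25*log(s - 6)/4 - log(s - 2)/4 + C

Factor the denominator: (s - 7)*(s - 6)*(s - 2).
Partial-fraction decomposition: -1/(4*(s - 2)) + 25/(4*(s - 6)) - 6/(s - 7).
Integrate each term: A/(s−a) contributes A·log|s−a|.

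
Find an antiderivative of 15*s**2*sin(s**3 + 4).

-5*cos(s**3 + 4) + C

Let u = s**3 + 4, so du = (3*s**2) ds.
Rewriting, the integral becomes 5·∫ sin(u) du = 5·-cos(u).
Substituting back, u = s**3 + 4.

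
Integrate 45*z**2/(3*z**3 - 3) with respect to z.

5*log(3*z**3 - 3) + C

Let u = 3*z**3 - 3, so du = (9*z**2) dz.
Rewriting, the integral becomes 5·∫ 1/u du = 5·log(u).
Substituting back, u = 3*z**3 - 3.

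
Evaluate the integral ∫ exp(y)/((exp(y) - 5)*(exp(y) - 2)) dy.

log(exp(y) - 5)/3 - log(exp(y) - 2)/3 + C

Let u = e^y, du = e^y dy.
The integral becomes ∫ du/((u-5)(u-2)); decompose into partial fractions.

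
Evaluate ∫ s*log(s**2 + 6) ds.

s**2*log(s**2 + 6)/2 - s**2/2 + 3*log(s**2 + 6) + C

Let u = s**2 + 6, so du = (2*s) ds.
The integral becomes (1/2)·∫ log(u) du; integrate by parts with u′=log(u), dv′=du.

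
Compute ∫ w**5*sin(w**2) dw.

-w**4*cos(w**2)/2 + w**2*sin(w**2) + cos(w**2) + C

Let u = w², du = 2w dw; rewrite as (1/2)∫ u^2·sin(1u) du.
Now integrate by parts 2 times.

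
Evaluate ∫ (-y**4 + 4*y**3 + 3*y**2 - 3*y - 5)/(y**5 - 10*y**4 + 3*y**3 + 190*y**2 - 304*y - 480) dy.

Factor the denominator: (y - 6)*(y - 5)*(y - 4)*(y + 1)*(y + 4).
Partial-fraction decomposition: -457/(2160*(y + 4)) + 2/(315*(y + 1)) + 31/(80*(y - 4)) + 35/(27*(y - 5)) - 347/(140*(y - 6)).
Integrate each term: A/(y−a) contributes A·log|y−a|.

-347*log(y - 6)/140 + 35*log(y - 5)/27 + 31*log(y - 4)/80 + 2*log(y + 1)/315 - 457*log(y + 4)/2160 + C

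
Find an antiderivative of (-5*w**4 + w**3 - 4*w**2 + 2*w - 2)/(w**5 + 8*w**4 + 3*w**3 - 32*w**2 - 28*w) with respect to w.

Factor the denominator: w*(w - 2)*(w + 1)*(w + 2)*(w + 7).
Partial-fraction decomposition: -1256/(189*(w + 7)) + 11/(4*(w + 2)) - 7/(9*(w + 1)) - 43/(108*(w - 2)) + 1/(14*w).
Integrate each term: A/(w−a) contributes A·log|w−a|.

log(w)/14 - 43*log(w - 2)/108 - 7*log(w + 1)/9 + 11*log(w + 2)/4 - 1256*log(w + 7)/189 + C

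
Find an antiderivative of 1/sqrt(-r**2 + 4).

Substitute r = 2·sin(θ), so dr = 2·cos(θ) dθ and the radical becomes sqrt(-r**2 + 4) = 2·cos(θ) by the Pythagorean identity.
Integrate the resulting trig expression in θ, then back-substitute θ = asin(r/2), sin(θ) = r/2, cos(θ) = sqrt(-r**2 + 4)/2 (absorbing any constant into C).

asin(r/2) + C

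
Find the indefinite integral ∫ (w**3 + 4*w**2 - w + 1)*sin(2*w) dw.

-w**3*cos(2*w)/2 + 3*w**2*sin(2*w)/4 - 2*w**2*cos(2*w) + 2*w*sin(2*w) + 5*w*cos(2*w)/4 - 5*sin(2*w)/8 + cos(2*w)/2 + C

Use integration by parts with u = w**3 + 4*w**2 - w + 1, dv = sin(2*w) dw, so v = -cos(2*w)/2.
Apply parts 3 times (tabular method): alternate signs, differentiate u down to 0, integrate dv up.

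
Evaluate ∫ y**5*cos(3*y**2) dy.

Let u = y², du = 2y dy; rewrite as (1/2)∫ u^2·cos(3u) du.
Now integrate by parts 2 times.

y**4*sin(3*y**2)/6 + y**2*cos(3*y**2)/9 - sin(3*y**2)/27 + C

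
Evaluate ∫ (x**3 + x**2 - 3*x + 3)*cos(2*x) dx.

x**3*sin(2*x)/2 + x**2*sin(2*x)/2 + 3*x**2*cos(2*x)/4 - 9*x*sin(2*x)/4 + x*cos(2*x)/2 + 5*sin(2*x)/4 - 9*cos(2*x)/8 + C

Use integration by parts with u = x**3 + x**2 - 3*x + 3, dv = cos(2*x) dx, so v = sin(2*x)/2.
Apply parts 3 times (tabular method): alternate signs, differentiate u down to 0, integrate dv up.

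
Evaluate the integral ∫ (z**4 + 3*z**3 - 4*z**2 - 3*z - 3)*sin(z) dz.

Use integration by parts with u = z**4 + 3*z**3 - 4*z**2 - 3*z - 3, dv = sin(z) dz, so v = -cos(z).
Apply parts 4 times (tabular method): alternate signs, differentiate u down to 0, integrate dv up.

-z**4*cos(z) + 4*z**3*sin(z) - 3*z**3*cos(z) + 9*z**2*sin(z) + 16*z**2*cos(z) - 32*z*sin(z) + 21*z*cos(z) - 21*sin(z) - 29*cos(z) + C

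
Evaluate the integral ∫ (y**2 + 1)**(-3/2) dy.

y/sqrt(y**2 + 1) + C

Substitute y = tan(θ), so dy = sec(θ)^2 dθ and the radical becomes sqrt(y**2 + 1) = sec(θ) by the Pythagorean identity.
Integrate the resulting trig expression in θ, then back-substitute tan(θ) = y, sec(θ) = sqrt(y**2 + 1) (absorbing any constant into C).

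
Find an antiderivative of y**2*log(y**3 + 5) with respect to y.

y**3*log(y**3 + 5)/3 - y**3/3 + 5*log(y**3 + 5)/3 + C

Let u = y**3 + 5, so du = (3*y**2) dy.
The integral becomes (1/3)·∫ log(u) du; integrate by parts with u′=log(u), dv′=du.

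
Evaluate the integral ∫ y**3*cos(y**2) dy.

y**2*sin(y**2)/2 + cos(y**2)/2 + C

Let u = y², du = 2y dy; rewrite as (1/2)∫ u^1·cos(1u) du.
Now integrate by parts 1 time.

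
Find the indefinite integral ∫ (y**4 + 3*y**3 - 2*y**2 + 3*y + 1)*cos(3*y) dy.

y**4*sin(3*y)/3 + y**3*sin(3*y) + 4*y**3*cos(3*y)/9 - 10*y**2*sin(3*y)/9 + y**2*cos(3*y) + y*sin(3*y)/3 - 20*y*cos(3*y)/27 + 47*sin(3*y)/81 + cos(3*y)/9 + C

Use integration by parts with u = y**4 + 3*y**3 - 2*y**2 + 3*y + 1, dv = cos(3*y) dy, so v = sin(3*y)/3.
Apply parts 4 times (tabular method): alternate signs, differentiate u down to 0, integrate dv up.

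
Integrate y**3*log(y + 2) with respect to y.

Use integration by parts with u = log(y + 2), dv = y**3 dy.
Then du = 1/(y + 2) dy and v = y**4/4.

y**4*log(y + 2)/4 - y**4/16 + y**3/6 - y**2/2 + 2*y - 4*log(y + 2) + C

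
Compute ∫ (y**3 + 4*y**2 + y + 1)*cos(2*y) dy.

y**3*sin(2*y)/2 + 2*y**2*sin(2*y) + 3*y**2*cos(2*y)/4 - y*sin(2*y)/4 + 2*y*cos(2*y) - sin(2*y)/2 - cos(2*y)/8 + C

Use integration by parts with u = y**3 + 4*y**2 + y + 1, dv = cos(2*y) dy, so v = sin(2*y)/2.
Apply parts 3 times (tabular method): alternate signs, differentiate u down to 0, integrate dv up.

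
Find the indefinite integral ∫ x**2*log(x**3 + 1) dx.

Let u = x**3 + 1, so du = (3*x**2) dx.
The integral becomes (1/3)·∫ log(u) du; integrate by parts with u′=log(u), dv′=du.

x**3*log(x**3 + 1)/3 - x**3/3 + log(x**3 + 1)/3 + C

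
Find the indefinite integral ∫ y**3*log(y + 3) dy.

Use integration by parts with u = log(y + 3), dv = y**3 dy.
Then du = 1/(y + 3) dy and v = y**4/4.

y**4*log(y + 3)/4 - y**4/16 + y**3/4 - 9*y**2/8 + 27*y/4 - 81*log(y + 3)/4 + C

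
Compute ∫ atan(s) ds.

s*atan(s) - log(s**2 + 1)/2 + C

Use integration by parts with u = arctan(s), dv = ds.
Then du = 1/(s**2 + 1) ds.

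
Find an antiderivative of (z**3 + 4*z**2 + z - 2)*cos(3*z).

Use integration by parts with u = z**3 + 4*z**2 + z - 2, dv = cos(3*z) dz, so v = sin(3*z)/3.
Apply parts 3 times (tabular method): alternate signs, differentiate u down to 0, integrate dv up.

z**3*sin(3*z)/3 + 4*z**2*sin(3*z)/3 + z**2*cos(3*z)/3 + z*sin(3*z)/9 + 8*z*cos(3*z)/9 - 26*sin(3*z)/27 + cos(3*z)/27 + C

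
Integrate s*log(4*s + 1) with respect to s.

Use integration by parts with u = log(4*s + 1), dv = s ds.
Then du = 4/(4*s + 1) ds and v = s**2/2.

s**2*log(4*s + 1)/2 - s**2/4 + s/8 - log(4*s + 1)/32 + C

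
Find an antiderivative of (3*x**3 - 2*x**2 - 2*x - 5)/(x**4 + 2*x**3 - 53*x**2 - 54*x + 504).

Factor the denominator: (x - 6)*(x - 3)*(x + 4)*(x + 7).
Partial-fraction decomposition: 43/(15*(x + 7)) - 221/(210*(x + 4)) - 26/(105*(x - 3)) + 43/(30*(x - 6)).
Integrate each term: A/(x−a) contributes A·log|x−a|.

43*log(x - 6)/30 - 26*log(x - 3)/105 - 221*log(x + 4)/210 + 43*log(x + 7)/15 + C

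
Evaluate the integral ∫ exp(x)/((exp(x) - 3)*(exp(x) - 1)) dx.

Let u = e^x, du = e^x dx.
The integral becomes ∫ du/((u-3)(u-1)); decompose into partial fractions.

log(exp(x) - 3)/2 - log(exp(x) - 1)/2 + C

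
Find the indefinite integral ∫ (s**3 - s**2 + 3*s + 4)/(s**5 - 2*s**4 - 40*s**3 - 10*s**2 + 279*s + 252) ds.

Factor the denominator: (s - 7)*(s - 3)*(s + 1)*(s + 3)*(s + 4).
Partial-fraction decomposition: -8/(21*(s + 4)) + 41/(120*(s + 3)) - 1/(192*(s + 1)) - 31/(672*(s - 3)) + 29/(320*(s - 7)).
Integrate each term: A/(s−a) contributes A·log|s−a|.

29*log(s - 7)/320 - 31*log(s - 3)/672 - log(s + 1)/192 + 41*log(s + 3)/120 - 8*log(s + 4)/21 + C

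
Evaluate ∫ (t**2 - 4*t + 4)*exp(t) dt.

(t**2 - 6*t + 10)*exp(t) + C

Use integration by parts with u = t**2 - 4*t + 4, dv = exp(t) dt, so v = exp(t).
Apply parts 2 times (tabular method): alternate signs, differentiate u down to 0, integrate dv up.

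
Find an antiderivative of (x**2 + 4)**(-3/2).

x/(4*sqrt(x**2 + 4)) + C

Substitute x = 2·tan(θ), so dx = 2·sec(θ)^2 dθ and the radical becomes sqrt(x**2 + 4) = 2·sec(θ) by the Pythagorean identity.
Integrate the resulting trig expression in θ, then back-substitute tan(θ) = x/2, sec(θ) = sqrt(x**2 + 4)/2 (absorbing any constant into C).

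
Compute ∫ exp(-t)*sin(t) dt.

-exp(-t)*sin(t)/2 - exp(-t)*cos(t)/2 + C

Let I denote the integral. Integrate by parts with u = sin(t), dv = exp(-t) dt, so v = -exp(-t): I = -exp(-t)*sin(t) + ∫ exp(-t)*cos(t) dt.
Apply parts again with u = cos(t), dv = exp(-t) dt: ∫ exp(-t)*cos(t) dt = -exp(-t)*cos(t) − I. Substituting back brings back I: I = -exp(-t)*sin(t) - exp(-t)*cos(t) − I.
Solving for I: (1 + 1)·I equals the remaining terms, so I = (1/2)·(-exp(-t)*sin(t) - exp(-t)*cos(t)).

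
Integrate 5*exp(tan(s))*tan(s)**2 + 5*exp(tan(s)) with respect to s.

5*exp(tan(s)) + C

Let u = tan(s), so du = (tan(s)**2 + 1) ds.
Rewriting, the integral becomes 5·∫ e^u du = 5·e^u.
Substituting back, u = tan(s).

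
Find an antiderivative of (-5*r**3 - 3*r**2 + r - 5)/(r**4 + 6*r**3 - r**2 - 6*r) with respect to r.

Factor the denominator: r*(r - 1)*(r + 1)*(r + 6).
Partial-fraction decomposition: -961/(210*(r + 6)) - 2/(5*(r + 1)) - 6/(7*(r - 1)) + 5/(6*r).
Integrate each term: A/(r−a) contributes A·log|r−a|.

5*log(r)/6 - 6*log(r - 1)/7 - 2*log(r + 1)/5 - 961*log(r + 6)/210 + C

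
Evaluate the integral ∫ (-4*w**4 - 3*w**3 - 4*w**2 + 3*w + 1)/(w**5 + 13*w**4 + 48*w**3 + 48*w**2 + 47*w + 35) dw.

Factor the denominator: (w + 1)*(w + 5)*(w + 7)*(w**2 + 1).
Partial-fraction decomposition: (43*w + 149)/(1300*(w**2 + 1)) - 8791/(600*(w + 7)) + 2239/(208*(w + 5)) - 7/(48*(w + 1)).
Integrate each term; A/(w−a) gives A·log|w−a|; the (Bw+D)/(w²+p²) term gives a log and an atan.

-7*log(w + 1)/48 + 2239*log(w + 5)/208 - 8791*log(w + 7)/600 + 43*log(w**2 + 1)/2600 + 149*atan(w)/1300 + C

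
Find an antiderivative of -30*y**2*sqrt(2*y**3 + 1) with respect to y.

-10*(2*y**3 + 1)**(3/2)/3 + C

Let u = 2*y**3 + 1, so du = (6*y**2) dy.
Rewriting, the integral becomes -5·∫ √u du = -5·(2/3)u^(3/2).
Substituting back, u = 2*y**3 + 1.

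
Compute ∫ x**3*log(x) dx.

x**4*log(x)/4 - x**4/16 + C

Use integration by parts with u = log(x), dv = x**3 dx.
Then du = 1/x dx and v = x**4/4.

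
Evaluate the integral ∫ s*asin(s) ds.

Use integration by parts with u = arcsin(s), dv = s ds.
Then du = 1/sqrt(-s**2 + 1) ds.

s**2*asin(s)/2 + s*sqrt(-s**2 + 1)/4 - asin(s)/4 + C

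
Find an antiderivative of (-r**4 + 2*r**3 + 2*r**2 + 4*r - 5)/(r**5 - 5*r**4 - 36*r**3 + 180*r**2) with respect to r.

Factor the denominator: r**2*(r - 6)*(r - 5)*(r + 6).
Partial-fraction decomposition: -1685/(4752*(r + 6)) + 62/(55*(r - 5)) - 773/(432*(r - 6)) + 1/(60*r) - 1/(36*r**2).
Integrate each term; A/(r−a) gives A·log|r−a|; A/(r−a)² gives −A/(r−a).

log(r)/60 - 773*log(r - 6)/432 + 62*log(r - 5)/55 - 1685*log(r + 6)/4752 + 1/(36*r) + C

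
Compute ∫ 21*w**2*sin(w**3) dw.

-7*cos(w**3) + C

Let u = w**3, so du = (3*w**2) dw.
Rewriting, the integral becomes 7·∫ sin(u) du = 7·-cos(u).
Substituting back, u = w**3.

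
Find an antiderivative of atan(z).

z*atan(z) - log(z**2 + 1)/2 + C

Use integration by parts with u = arctan(z), dv = dz.
Then du = 1/(z**2 + 1) dz.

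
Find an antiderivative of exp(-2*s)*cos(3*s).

Let I denote the integral. Integrate by parts with u = cos(3*s), dv = exp(-2*s) ds, so v = -exp(-2*s)/2: I = -exp(-2*s)*cos(3*s)/2 − (3/2)·∫ exp(-2*s)*sin(3*s) ds.
Apply parts again with u = sin(3*s), dv = exp(-2*s) ds: ∫ exp(-2*s)*sin(3*s) ds = -exp(-2*s)*sin(3*s)/2 + (3/2)·I. Substituting back brings back I: I = 3*exp(-2*s)*sin(3*s)/4 - exp(-2*s)*cos(3*s)/2 − (9/4)·I.
Solving for I: (1 + 9/4)·I equals the remaining terms, so I = (4/13)·(3*exp(-2*s)*sin(3*s)/4 - exp(-2*s)*cos(3*s)/2).

3*exp(-2*s)*sin(3*s)/13 - 2*exp(-2*s)*cos(3*s)/13 + C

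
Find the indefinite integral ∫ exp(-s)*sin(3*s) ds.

-exp(-s)*sin(3*s)/10 - 3*exp(-s)*cos(3*s)/10 + C

Let I denote the integral. Integrate by parts with u = sin(3*s), dv = exp(-s) ds, so v = -exp(-s): I = -exp(-s)*sin(3*s) + 3·∫ exp(-s)*cos(3*s) ds.
Apply parts again with u = cos(3*s), dv = exp(-s) ds: ∫ exp(-s)*cos(3*s) ds = -exp(-s)*cos(3*s) − 3·I. Substituting back brings back I: I = -exp(-s)*sin(3*s) - 3*exp(-s)*cos(3*s) − 9·I.
Solving for I: (1 + 9)·I equals the remaining terms, so I = (1/10)·(-exp(-s)*sin(3*s) - 3*exp(-s)*cos(3*s)).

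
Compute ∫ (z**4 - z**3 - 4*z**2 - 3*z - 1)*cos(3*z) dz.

z**4*sin(3*z)/3 - z**3*sin(3*z)/3 + 4*z**3*cos(3*z)/9 - 16*z**2*sin(3*z)/9 - z**2*cos(3*z)/3 - 7*z*sin(3*z)/9 - 32*z*cos(3*z)/27 + 5*sin(3*z)/81 - 7*cos(3*z)/27 + C

Use integration by parts with u = z**4 - z**3 - 4*z**2 - 3*z - 1, dv = cos(3*z) dz, so v = sin(3*z)/3.
Apply parts 4 times (tabular method): alternate signs, differentiate u down to 0, integrate dv up.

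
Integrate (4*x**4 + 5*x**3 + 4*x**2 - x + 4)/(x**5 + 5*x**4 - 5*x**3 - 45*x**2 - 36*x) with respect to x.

Factor the denominator: x*(x - 3)*(x + 1)*(x + 3)*(x + 4).
Partial-fraction decomposition: 194/(21*(x + 4)) - 58/(9*(x + 3)) + 1/(3*(x + 1)) + 62/(63*(x - 3)) - 1/(9*x).
Integrate each term: A/(x−a) contributes A·log|x−a|.

-log(x)/9 + 62*log(x - 3)/63 + log(x + 1)/3 - 58*log(x + 3)/9 + 194*log(x + 4)/21 + C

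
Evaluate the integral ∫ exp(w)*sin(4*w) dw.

Let I denote the integral. Integrate by parts with u = sin(4*w), dv = exp(w) dw, so v = exp(w): I = exp(w)*sin(4*w) − 4·∫ exp(w)*cos(4*w) dw.
Apply parts again with u = cos(4*w), dv = exp(w) dw: ∫ exp(w)*cos(4*w) dw = exp(w)*cos(4*w) + 4·I. Substituting back brings back I: I = exp(w)*sin(4*w) - 4*exp(w)*cos(4*w) − 16·I.
Solving for I: (1 + 16)·I equals the remaining terms, so I = (1/17)·(exp(w)*sin(4*w) - 4*exp(w)*cos(4*w)).

exp(w)*sin(4*w)/17 - 4*exp(w)*cos(4*w)/17 + C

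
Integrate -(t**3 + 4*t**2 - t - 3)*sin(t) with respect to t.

Use integration by parts with u = t**3 + 4*t**2 - t - 3, dv = -sin(t) dt, so v = cos(t).
Apply parts 3 times (tabular method): alternate signs, differentiate u down to 0, integrate dv up.

t**3*cos(t) - 3*t**2*sin(t) + 4*t**2*cos(t) - 8*t*sin(t) - 7*t*cos(t) + 7*sin(t) - 11*cos(t) + C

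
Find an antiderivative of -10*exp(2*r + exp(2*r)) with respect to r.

-5*exp(exp(2*r)) + C

Let u = exp(2*r), so du = (2*exp(2*r)) dr.
Rewriting, the integral becomes -5·∫ e^u du = -5·e^u.
Substituting back, u = exp(2*r).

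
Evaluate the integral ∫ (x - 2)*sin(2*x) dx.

Use integration by parts with u = x - 2, dv = sin(2*x) dx, so v = -cos(2*x)/2.
Apply parts 1 times (tabular method): alternate signs, differentiate u down to 0, integrate dv up.

-x*cos(2*x)/2 + sin(2*x)/4 + cos(2*x) + C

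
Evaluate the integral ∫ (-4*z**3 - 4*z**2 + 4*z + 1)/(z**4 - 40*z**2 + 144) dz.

Factor the denominator: (z - 6)*(z - 2)*(z + 2)*(z + 6).
Partial-fraction decomposition: -697/(384*(z + 6)) + 9/(128*(z + 2)) + 39/(128*(z - 2)) - 983/(384*(z - 6)).
Integrate each term: A/(z−a) contributes A·log|z−a|.

-983*log(z - 6)/384 + 39*log(z - 2)/128 + 9*log(z + 2)/128 - 697*log(z + 6)/384 + C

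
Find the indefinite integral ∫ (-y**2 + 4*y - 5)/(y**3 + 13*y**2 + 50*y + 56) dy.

-17*log(y + 2)/10 + 37*log(y + 4)/6 - 82*log(y + 7)/15 + C

Factor the denominator: (y + 2)*(y + 4)*(y + 7).
Partial-fraction decomposition: -82/(15*(y + 7)) + 37/(6*(y + 4)) - 17/(10*(y + 2)).
Integrate each term: A/(y−a) contributes A·log|y−a|.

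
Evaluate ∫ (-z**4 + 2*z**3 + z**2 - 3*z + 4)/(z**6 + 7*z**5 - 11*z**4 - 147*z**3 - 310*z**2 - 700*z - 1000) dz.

-361*log(z - 5)/20300 + log(z + 2)/28 - 933*log(z + 5)/84100 - 23*log(z**2 + 4)/6728 + 101*atan(z/2)/3364 + 277/(290*z + 1450) + C

Factor the denominator: (z - 5)*(z + 2)*(z + 5)**2*(z**2 + 4).
Partial-fraction decomposition: -(23*z - 202)/(3364*(z**2 + 4)) - 933/(84100*(z + 5)) - 277/(290*(z + 5)**2) + 1/(28*(z + 2)) - 361/(20300*(z - 5)).
Integrate each term; A/(z−a) gives A·log|z−a|; the (Bz+D)/(z²+p²) term gives a log and an atan.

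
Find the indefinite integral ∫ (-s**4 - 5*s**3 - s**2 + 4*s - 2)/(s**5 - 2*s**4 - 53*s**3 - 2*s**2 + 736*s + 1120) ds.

-4139*log(s - 7)/2178 + 419*log(s - 5)/378 + 5*log(s + 2)/126 - 1619*log(s + 4)/6534 + 5/(33*s + 132) + C

Factor the denominator: (s - 7)*(s - 5)*(s + 2)*(s + 4)**2.
Partial-fraction decomposition: -1619/(6534*(s + 4)) - 5/(33*(s + 4)**2) + 5/(126*(s + 2)) + 419/(378*(s - 5)) - 4139/(2178*(s - 7)).
Integrate each term; A/(s−a) gives A·log|s−a|; A/(s−a)² gives −A/(s−a).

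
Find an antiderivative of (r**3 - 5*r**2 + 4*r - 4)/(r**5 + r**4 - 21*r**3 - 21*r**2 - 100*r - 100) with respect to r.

Factor the denominator: (r - 5)*(r + 1)*(r + 5)*(r**2 + 4).
Partial-fraction decomposition: 16*(r - 1)/(145*(r**2 + 4)) - 137/(580*(r + 5)) + 7/(60*(r + 1)) + 4/(435*(r - 5)).
Integrate each term; A/(r−a) gives A·log|r−a|; the (Br+D)/(r²+p²) term gives a log and an atan.

4*log(r - 5)/435 + 7*log(r + 1)/60 - 137*log(r + 5)/580 + 8*log(r**2 + 4)/145 - 8*atan(r/2)/145 + C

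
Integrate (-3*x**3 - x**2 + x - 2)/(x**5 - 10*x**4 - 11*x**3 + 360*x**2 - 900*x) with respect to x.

Factor the denominator: x*(x - 6)*(x - 5)**2*(x + 6).
Partial-fraction decomposition: 151/(2178*(x + 6)) + 28353/(3025*(x - 5)) + 397/(55*(x - 5)**2) - 85/(9*(x - 6)) + 1/(450*x).
Integrate each term; A/(x−a) gives A·log|x−a|; A/(x−a)² gives −A/(x−a).

log(x)/450 - 85*log(x - 6)/9 + 28353*log(x - 5)/3025 + 151*log(x + 6)/2178 - 397/(55*x - 275) + C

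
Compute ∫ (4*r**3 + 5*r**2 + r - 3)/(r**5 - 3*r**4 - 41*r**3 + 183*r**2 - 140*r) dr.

3*log(r)/140 + 209*log(r - 5)/80 - 337*log(r - 4)/132 + 7*log(r - 1)/96 - 379*log(r + 7)/2464 + C

Factor the denominator: r*(r - 5)*(r - 4)*(r - 1)*(r + 7).
Partial-fraction decomposition: -379/(2464*(r + 7)) + 7/(96*(r - 1)) - 337/(132*(r - 4)) + 209/(80*(r - 5)) + 3/(140*r).
Integrate each term: A/(r−a) contributes A·log|r−a|.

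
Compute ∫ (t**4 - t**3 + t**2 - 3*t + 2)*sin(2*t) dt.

-t**4*cos(2*t)/2 + t**3*sin(2*t) + t**3*cos(2*t)/2 - 3*t**2*sin(2*t)/4 + t**2*cos(2*t) - t*sin(2*t) + 3*t*cos(2*t)/4 - 3*sin(2*t)/8 - 3*cos(2*t)/2 + C

Use integration by parts with u = t**4 - t**3 + t**2 - 3*t + 2, dv = sin(2*t) dt, so v = -cos(2*t)/2.
Apply parts 4 times (tabular method): alternate signs, differentiate u down to 0, integrate dv up.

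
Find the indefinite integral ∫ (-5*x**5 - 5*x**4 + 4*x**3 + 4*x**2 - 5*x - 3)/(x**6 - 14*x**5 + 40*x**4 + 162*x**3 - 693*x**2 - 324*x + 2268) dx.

Factor the denominator: (x - 7)*(x - 6)*(x - 3)**2*(x + 2)*(x + 3).
Partial-fraction decomposition: -25/(108*(x + 3)) + 71/(1800*(x + 2)) - 27617/(3600*(x - 3)) - 83/(20*(x - 3)**2) + 14795/(216*(x - 6)) - 9451/(144*(x - 7)).
Integrate each term; A/(x−a) gives A·log|x−a|; A/(x−a)² gives −A/(x−a).

-9451*log(x - 7)/144 + 14795*log(x - 6)/216 - 27617*log(x - 3)/3600 + 71*log(x + 2)/1800 - 25*log(x + 3)/108 + 83/(20*x - 60) + C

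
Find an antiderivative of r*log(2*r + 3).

r**2*log(2*r + 3)/2 - r**2/4 + 3*r/4 - 9*log(2*r + 3)/8 + C

Use integration by parts with u = log(2*r + 3), dv = r dr.
Then du = 2/(2*r + 3) dr and v = r**2/2.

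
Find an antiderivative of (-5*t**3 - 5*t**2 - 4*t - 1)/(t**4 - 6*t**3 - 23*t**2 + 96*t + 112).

-663*log(t - 7)/88 + 139*log(t - 4)/40 + log(t + 1)/40 - 85*log(t + 4)/88 + C

Factor the denominator: (t - 7)*(t - 4)*(t + 1)*(t + 4).
Partial-fraction decomposition: -85/(88*(t + 4)) + 1/(40*(t + 1)) + 139/(40*(t - 4)) - 663/(88*(t - 7)).
Integrate each term: A/(t−a) contributes A·log|t−a|.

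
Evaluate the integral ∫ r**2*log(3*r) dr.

Use integration by parts with u = log(3*r), dv = r**2 dr.
Then du = 1/r dr and v = r**3/3.

r**3*(log(r) + log(3))/3 - r**3/9 + C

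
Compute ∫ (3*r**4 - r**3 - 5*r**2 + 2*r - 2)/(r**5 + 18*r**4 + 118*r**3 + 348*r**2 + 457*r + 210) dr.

Factor the denominator: (r + 1)*(r + 2)*(r + 3)*(r + 5)*(r + 7).
Partial-fraction decomposition: 1457/(48*(r + 7)) - 621/(16*(r + 5)) + 217/(16*(r + 3)) - 2/(r + 2) - 5/(48*(r + 1)).
Integrate each term: A/(r−a) contributes A·log|r−a|.

-5*log(r + 1)/48 - 2*log(r + 2) + 217*log(r + 3)/16 - 621*log(r + 5)/16 + 1457*log(r + 7)/48 + C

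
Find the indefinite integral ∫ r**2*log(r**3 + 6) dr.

Let u = r**3 + 6, so du = (3*r**2) dr.
The integral becomes (1/3)·∫ log(u) du; integrate by parts with u′=log(u), dv′=du.

r**3*log(r**3 + 6)/3 - r**3/3 + 2*log(r**3 + 6) + C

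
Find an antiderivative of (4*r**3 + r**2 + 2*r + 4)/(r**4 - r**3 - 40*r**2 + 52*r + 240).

Factor the denominator: (r - 5)*(r - 4)*(r + 2)*(r + 6).
Partial-fraction decomposition: 19/(10*(r + 6)) - 1/(6*(r + 2)) - 71/(15*(r - 4)) + 7/(r - 5).
Integrate each term: A/(r−a) contributes A·log|r−a|.

7*log(r - 5) - 71*log(r - 4)/15 - log(r + 2)/6 + 19*log(r + 6)/10 + C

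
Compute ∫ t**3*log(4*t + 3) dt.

t**4*log(4*t + 3)/4 - t**4/16 + t**3/16 - 9*t**2/128 + 27*t/256 - 81*log(4*t + 3)/1024 + C

Use integration by parts with u = log(4*t + 3), dv = t**3 dt.
Then du = 4/(4*t + 3) dt and v = t**4/4.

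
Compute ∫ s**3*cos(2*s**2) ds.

Let u = s², du = 2s ds; rewrite as (1/2)∫ u^1·cos(2u) du.
Now integrate by parts 1 time.

s**2*sin(2*s**2)/4 + cos(2*s**2)/8 + C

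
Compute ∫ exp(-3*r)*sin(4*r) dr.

-3*exp(-3*r)*sin(4*r)/25 - 4*exp(-3*r)*cos(4*r)/25 + C

Let I denote the integral. Integrate by parts with u = sin(4*r), dv = exp(-3*r) dr, so v = -exp(-3*r)/3: I = -exp(-3*r)*sin(4*r)/3 + (4/3)·∫ exp(-3*r)*cos(4*r) dr.
Apply parts again with u = cos(4*r), dv = exp(-3*r) dr: ∫ exp(-3*r)*cos(4*r) dr = -exp(-3*r)*cos(4*r)/3 − (4/3)·I. Substituting back brings back I: I = -exp(-3*r)*sin(4*r)/3 - 4*exp(-3*r)*cos(4*r)/9 − (16/9)·I.
Solving for I: (1 + 16/9)·I equals the remaining terms, so I = (9/25)·(-exp(-3*r)*sin(4*r)/3 - 4*exp(-3*r)*cos(4*r)/9).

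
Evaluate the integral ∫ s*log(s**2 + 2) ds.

Let u = s**2 + 2, so du = (2*s) ds.
The integral becomes (1/2)·∫ log(u) du; integrate by parts with u′=log(u), dv′=du.

s**2*log(s**2 + 2)/2 - s**2/2 + log(s**2 + 2) + C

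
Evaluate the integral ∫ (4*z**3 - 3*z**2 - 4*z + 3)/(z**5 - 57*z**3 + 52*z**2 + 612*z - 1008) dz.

Factor the denominator: (z - 6)*(z - 3)*(z - 2)*(z + 4)*(z + 7).
Partial-fraction decomposition: -248/(585*(z + 7)) + 19/(84*(z + 4)) + 5/(72*(z - 2)) - 12/(35*(z - 3)) + 49/(104*(z - 6)).
Integrate each term: A/(z−a) contributes A·log|z−a|.

49*log(z - 6)/104 - 12*log(z - 3)/35 + 5*log(z - 2)/72 + 19*log(z + 4)/84 - 248*log(z + 7)/585 + C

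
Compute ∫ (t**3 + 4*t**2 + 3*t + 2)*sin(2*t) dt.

Use integration by parts with u = t**3 + 4*t**2 + 3*t + 2, dv = sin(2*t) dt, so v = -cos(2*t)/2.
Apply parts 3 times (tabular method): alternate signs, differentiate u down to 0, integrate dv up.

-t**3*cos(2*t)/2 + 3*t**2*sin(2*t)/4 - 2*t**2*cos(2*t) + 2*t*sin(2*t) - 3*t*cos(2*t)/4 + 3*sin(2*t)/8 + C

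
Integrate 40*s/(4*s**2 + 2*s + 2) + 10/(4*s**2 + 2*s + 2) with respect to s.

Let u = 4*s**2 + 2*s + 2, so du = (8*s + 2) ds.
Rewriting, the integral becomes 5·∫ 1/u du = 5·log(u).
Substituting back, u = 4*s**2 + 2*s + 2.

5*log(4*s**2 + 2*s + 2) + C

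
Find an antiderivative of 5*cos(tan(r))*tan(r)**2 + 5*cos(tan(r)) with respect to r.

Let u = tan(r), so du = (tan(r)**2 + 1) dr.
Rewriting, the integral becomes 5·∫ cos(u) du = 5·sin(u).
Substituting back, u = tan(r).

5*sin(tan(r)) + C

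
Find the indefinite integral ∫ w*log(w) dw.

Use integration by parts with u = log(w), dv = w dw.
Then du = 1/w dw and v = w**2/2.

w**2*log(w)/2 - w**2/4 + C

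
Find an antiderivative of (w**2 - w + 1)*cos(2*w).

Use integration by parts with u = w**2 - w + 1, dv = cos(2*w) dw, so v = sin(2*w)/2.
Apply parts 2 times (tabular method): alternate signs, differentiate u down to 0, integrate dv up.

w**2*sin(2*w)/2 - w*sin(2*w)/2 + w*cos(2*w)/2 + sin(2*w)/4 - cos(2*w)/4 + C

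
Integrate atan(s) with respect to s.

Use integration by parts with u = arctan(s), dv = ds.
Then du = 1/(s**2 + 1) ds.

s*atan(s) - log(s**2 + 1)/2 + C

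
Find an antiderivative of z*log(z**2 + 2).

Let u = z**2 + 2, so du = (2*z) dz.
The integral becomes (1/2)·∫ log(u) du; integrate by parts with u′=log(u), dv′=du.

z**2*log(z**2 + 2)/2 - z**2/2 + log(z**2 + 2) + C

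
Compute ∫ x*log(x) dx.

Use integration by parts with u = log(x), dv = x dx.
Then du = 1/x dx and v = x**2/2.

x**2*log(x)/2 - x**2/4 + C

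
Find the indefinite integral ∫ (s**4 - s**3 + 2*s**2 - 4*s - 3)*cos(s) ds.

Use integration by parts with u = s**4 - s**3 + 2*s**2 - 4*s - 3, dv = cos(s) ds, so v = sin(s).
Apply parts 4 times (tabular method): alternate signs, differentiate u down to 0, integrate dv up.

s**4*sin(s) - s**3*sin(s) + 4*s**3*cos(s) - 10*s**2*sin(s) - 3*s**2*cos(s) + 2*s*sin(s) - 20*s*cos(s) + 17*sin(s) + 2*cos(s) + C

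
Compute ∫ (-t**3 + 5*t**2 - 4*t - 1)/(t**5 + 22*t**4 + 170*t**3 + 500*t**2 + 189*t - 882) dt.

Factor the denominator: (t - 1)*(t + 3)*(t + 6)*(t + 7)**2.
Partial-fraction decomposition: -4997/(256*(t + 7)) - 615/(32*(t + 7)**2) + 419/(21*(t + 6)) - 83/(192*(t + 3)) - 1/(1792*(t - 1)).
Integrate each term; A/(t−a) gives A·log|t−a|; A/(t−a)² gives −A/(t−a).

-log(t - 1)/1792 - 83*log(t + 3)/192 + 419*log(t + 6)/21 - 4997*log(t + 7)/256 + 615/(32*t + 224) + C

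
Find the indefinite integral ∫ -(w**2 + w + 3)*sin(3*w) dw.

w**2*cos(3*w)/3 - 2*w*sin(3*w)/9 + w*cos(3*w)/3 - sin(3*w)/9 + 25*cos(3*w)/27 + C

Use integration by parts with u = w**2 + w + 3, dv = -sin(3*w) dw, so v = cos(3*w)/3.
Apply parts 2 times (tabular method): alternate signs, differentiate u down to 0, integrate dv up.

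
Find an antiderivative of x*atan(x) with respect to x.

x**2*atan(x)/2 - x/2 + atan(x)/2 + C

Use integration by parts with u = arctan(x), dv = x dx.
Then du = 1/(x**2 + 1) dx.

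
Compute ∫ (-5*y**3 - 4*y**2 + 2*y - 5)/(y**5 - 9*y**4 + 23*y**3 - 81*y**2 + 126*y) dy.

-5*log(y)/126 - 951*log(y - 7)/1015 + 57*log(y - 2)/130 + 913*log(y**2 + 9)/3393 + 257*atan(y/3)/1131 + C

Factor the denominator: y*(y - 7)*(y - 2)*(y**2 + 9).
Partial-fraction decomposition: (1826*y + 2313)/(3393*(y**2 + 9)) + 57/(130*(y - 2)) - 951/(1015*(y - 7)) - 5/(126*y).
Integrate each term; A/(y−a) gives A·log|y−a|; the (By+D)/(y²+p²) term gives a log and an atan.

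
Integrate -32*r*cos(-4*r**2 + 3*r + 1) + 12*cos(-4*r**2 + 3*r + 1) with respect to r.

4*sin(-4*r**2 + 3*r + 1) + C

Let u = 4*r**2 - 3*r - 1, so du = (8*r - 3) dr.
Rewriting, the integral becomes -4·∫ cos(u) du = -4·sin(u).
Substituting back, u = 4*r**2 - 3*r - 1.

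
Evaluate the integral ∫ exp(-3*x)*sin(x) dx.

-3*exp(-3*x)*sin(x)/10 - exp(-3*x)*cos(x)/10 + C

Let I denote the integral. Integrate by parts with u = sin(x), dv = exp(-3*x) dx, so v = -exp(-3*x)/3: I = -exp(-3*x)*sin(x)/3 + (1/3)·∫ exp(-3*x)*cos(x) dx.
Apply parts again with u = cos(x), dv = exp(-3*x) dx: ∫ exp(-3*x)*cos(x) dx = -exp(-3*x)*cos(x)/3 − (1/3)·I. Substituting back brings back I: I = -exp(-3*x)*sin(x)/3 - exp(-3*x)*cos(x)/9 − (1/9)·I.
Solving for I: (1 + 1/9)·I equals the remaining terms, so I = (9/10)·(-exp(-3*x)*sin(x)/3 - exp(-3*x)*cos(x)/9).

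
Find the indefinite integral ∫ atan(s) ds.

Use integration by parts with u = arctan(s), dv = ds.
Then du = 1/(s**2 + 1) ds.

s*atan(s) - log(s**2 + 1)/2 + C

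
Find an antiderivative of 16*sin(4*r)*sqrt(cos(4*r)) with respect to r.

Let u = cos(4*r), so du = (-4*sin(4*r)) dr.
Rewriting, the integral becomes -4·∫ √u du = -4·(2/3)u^(3/2).
Substituting back, u = cos(4*r).

-8*cos(4*r)**(3/2)/3 + C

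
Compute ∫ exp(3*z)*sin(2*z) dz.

Let I denote the integral. Integrate by parts with u = sin(2*z), dv = exp(3*z) dz, so v = exp(3*z)/3: I = exp(3*z)*sin(2*z)/3 − (2/3)·∫ exp(3*z)*cos(2*z) dz.
Apply parts again with u = cos(2*z), dv = exp(3*z) dz: ∫ exp(3*z)*cos(2*z) dz = exp(3*z)*cos(2*z)/3 + (2/3)·I. Substituting back brings back I: I = exp(3*z)*sin(2*z)/3 - 2*exp(3*z)*cos(2*z)/9 − (4/9)·I.
Solving for I: (1 + 4/9)·I equals the remaining terms, so I = (9/13)·(exp(3*z)*sin(2*z)/3 - 2*exp(3*z)*cos(2*z)/9).

3*exp(3*z)*sin(2*z)/13 - 2*exp(3*z)*cos(2*z)/13 + C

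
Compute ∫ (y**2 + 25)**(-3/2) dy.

Substitute y = 5·tan(θ), so dy = 5·sec(θ)^2 dθ and the radical becomes sqrt(y**2 + 25) = 5·sec(θ) by the Pythagorean identity.
Integrate the resulting trig expression in θ, then back-substitute tan(θ) = y/5, sec(θ) = sqrt(y**2 + 25)/5 (absorbing any constant into C).

y/(25*sqrt(y**2 + 25)) + C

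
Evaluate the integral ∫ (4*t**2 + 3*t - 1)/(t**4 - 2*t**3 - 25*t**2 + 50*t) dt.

Factor the denominator: t*(t - 5)*(t - 2)*(t + 5).
Partial-fraction decomposition: -6/(25*(t + 5)) - 1/(2*(t - 2)) + 19/(25*(t - 5)) - 1/(50*t).
Integrate each term: A/(t−a) contributes A·log|t−a|.

-log(t)/50 + 19*log(t - 5)/25 - log(t - 2)/2 - 6*log(t + 5)/25 + C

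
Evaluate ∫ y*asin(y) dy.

y**2*asin(y)/2 + y*sqrt(-y**2 + 1)/4 - asin(y)/4 + C

Use integration by parts with u = arcsin(y), dv = y dy.
Then du = 1/sqrt(-y**2 + 1) dy.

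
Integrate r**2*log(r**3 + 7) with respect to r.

Let u = r**3 + 7, so du = (3*r**2) dr.
The integral becomes (1/3)·∫ log(u) du; integrate by parts with u′=log(u), dv′=du.

r**3*log(r**3 + 7)/3 - r**3/3 + 7*log(r**3 + 7)/3 + C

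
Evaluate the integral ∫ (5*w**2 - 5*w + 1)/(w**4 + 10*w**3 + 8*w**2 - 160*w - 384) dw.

Factor the denominator: (w - 4)*(w + 4)**2*(w + 6).
Partial-fraction decomposition: -211/(40*(w + 6)) + 663/(128*(w + 4)) - 101/(16*(w + 4)**2) + 61/(640*(w - 4)).
Integrate each term; A/(w−a) gives A·log|w−a|; A/(w−a)² gives −A/(w−a).

61*log(w - 4)/640 + 663*log(w + 4)/128 - 211*log(w + 6)/40 + 101/(16*w + 64) + C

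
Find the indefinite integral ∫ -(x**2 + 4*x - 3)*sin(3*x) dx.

Use integration by parts with u = x**2 + 4*x - 3, dv = -sin(3*x) dx, so v = cos(3*x)/3.
Apply parts 2 times (tabular method): alternate signs, differentiate u down to 0, integrate dv up.

x**2*cos(3*x)/3 - 2*x*sin(3*x)/9 + 4*x*cos(3*x)/3 - 4*sin(3*x)/9 - 29*cos(3*x)/27 + C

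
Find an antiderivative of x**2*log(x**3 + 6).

Let u = x**3 + 6, so du = (3*x**2) dx.
The integral becomes (1/3)·∫ log(u) du; integrate by parts with u′=log(u), dv′=du.

x**3*log(x**3 + 6)/3 - x**3/3 + 2*log(x**3 + 6) + C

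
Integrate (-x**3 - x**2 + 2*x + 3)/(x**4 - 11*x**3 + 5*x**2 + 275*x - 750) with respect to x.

Factor the denominator: (x - 6)*(x - 5)**2*(x + 5).
Partial-fraction decomposition: -93/(1100*(x + 5)) + 2063/(100*(x - 5)) + 137/(10*(x - 5)**2) - 237/(11*(x - 6)).
Integrate each term; A/(x−a) gives A·log|x−a|; A/(x−a)² gives −A/(x−a).

-237*log(x - 6)/11 + 2063*log(x - 5)/100 - 93*log(x + 5)/1100 - 137/(10*x - 50) + C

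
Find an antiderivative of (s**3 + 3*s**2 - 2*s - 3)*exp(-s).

(-s**3 - 6*s**2 - 10*s - 7)*exp(-s) + C

Use integration by parts with u = s**3 + 3*s**2 - 2*s - 3, dv = exp(-s) ds, so v = -exp(-s).
Apply parts 3 times (tabular method): alternate signs, differentiate u down to 0, integrate dv up.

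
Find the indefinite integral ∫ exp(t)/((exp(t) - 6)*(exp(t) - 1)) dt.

log(exp(t) - 6)/5 - log(exp(t) - 1)/5 + C

Let u = e^t, du = e^t dt.
The integral becomes ∫ du/((u-1)(u-6)); decompose into partial fractions.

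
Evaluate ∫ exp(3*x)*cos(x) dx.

exp(3*x)*sin(x)/10 + 3*exp(3*x)*cos(x)/10 + C

Let I denote the integral. Integrate by parts with u = cos(x), dv = exp(3*x) dx, so v = exp(3*x)/3: I = exp(3*x)*cos(x)/3 + (1/3)·∫ exp(3*x)*sin(x) dx.
Apply parts again with u = sin(x), dv = exp(3*x) dx: ∫ exp(3*x)*sin(x) dx = exp(3*x)*sin(x)/3 − (1/3)·I. Substituting back brings back I: I = exp(3*x)*sin(x)/9 + exp(3*x)*cos(x)/3 − (1/9)·I.
Solving for I: (1 + 1/9)·I equals the remaining terms, so I = (9/10)·(exp(3*x)*sin(x)/9 + exp(3*x)*cos(x)/3).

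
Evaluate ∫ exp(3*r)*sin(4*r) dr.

Let I denote the integral. Integrate by parts with u = sin(4*r), dv = exp(3*r) dr, so v = exp(3*r)/3: I = exp(3*r)*sin(4*r)/3 − (4/3)·∫ exp(3*r)*cos(4*r) dr.
Apply parts again with u = cos(4*r), dv = exp(3*r) dr: ∫ exp(3*r)*cos(4*r) dr = exp(3*r)*cos(4*r)/3 + (4/3)·I. Substituting back brings back I: I = exp(3*r)*sin(4*r)/3 - 4*exp(3*r)*cos(4*r)/9 − (16/9)·I.
Solving for I: (1 + 16/9)·I equals the remaining terms, so I = (9/25)·(exp(3*r)*sin(4*r)/3 - 4*exp(3*r)*cos(4*r)/9).

3*exp(3*r)*sin(4*r)/25 - 4*exp(3*r)*cos(4*r)/25 + C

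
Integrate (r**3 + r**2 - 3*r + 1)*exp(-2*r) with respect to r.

(-4*r**3 - 10*r**2 + 2*r - 3)*exp(-2*r)/8 + C

Use integration by parts with u = r**3 + r**2 - 3*r + 1, dv = exp(-2*r) dr, so v = -exp(-2*r)/2.
Apply parts 3 times (tabular method): alternate signs, differentiate u down to 0, integrate dv up.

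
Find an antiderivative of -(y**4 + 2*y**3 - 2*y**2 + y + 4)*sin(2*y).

y**4*cos(2*y)/2 - y**3*sin(2*y) + y**3*cos(2*y) - 3*y**2*sin(2*y)/2 - 5*y**2*cos(2*y)/2 + 5*y*sin(2*y)/2 - y*cos(2*y) + sin(2*y)/2 + 13*cos(2*y)/4 + C

Use integration by parts with u = y**4 + 2*y**3 - 2*y**2 + y + 4, dv = -sin(2*y) dy, so v = cos(2*y)/2.
Apply parts 4 times (tabular method): alternate signs, differentiate u down to 0, integrate dv up.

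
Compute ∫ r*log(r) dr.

Use integration by parts with u = log(r), dv = r dr.
Then du = 1/r dr and v = r**2/2.

r**2*log(r)/2 - r**2/4 + C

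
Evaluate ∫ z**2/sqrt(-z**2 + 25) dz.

-z*sqrt(-z**2 + 25)/2 + 25*asin(z/5)/2 + C

Substitute z = 5·sin(θ), so dz = 5·cos(θ) dθ and the radical becomes sqrt(-z**2 + 25) = 5·cos(θ) by the Pythagorean identity.
Integrate the resulting trig expression in θ, then back-substitute θ = asin(z/5), sin(θ) = z/5, cos(θ) = sqrt(-z**2 + 25)/5 (absorbing any constant into C).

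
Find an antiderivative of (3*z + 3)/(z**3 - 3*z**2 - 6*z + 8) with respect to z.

5*log(z - 4)/6 - 2*log(z - 1)/3 - log(z + 2)/6 + C

Factor the denominator: (z - 4)*(z - 1)*(z + 2).
Partial-fraction decomposition: -1/(6*(z + 2)) - 2/(3*(z - 1)) + 5/(6*(z - 4)).
Integrate each term: A/(z−a) contributes A·log|z−a|.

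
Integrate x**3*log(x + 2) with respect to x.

Use integration by parts with u = log(x + 2), dv = x**3 dx.
Then du = 1/(x + 2) dx and v = x**4/4.

x**4*log(x + 2)/4 - x**4/16 + x**3/6 - x**2/2 + 2*x - 4*log(x + 2) + C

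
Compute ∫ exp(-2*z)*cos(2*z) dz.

exp(-2*z)*sin(2*z)/4 - exp(-2*z)*cos(2*z)/4 + C

Let I denote the integral. Integrate by parts with u = cos(2*z), dv = exp(-2*z) dz, so v = -exp(-2*z)/2: I = -exp(-2*z)*cos(2*z)/2 − ∫ exp(-2*z)*sin(2*z) dz.
Apply parts again with u = sin(2*z), dv = exp(-2*z) dz: ∫ exp(-2*z)*sin(2*z) dz = -exp(-2*z)*sin(2*z)/2 + I. Substituting back brings back I: I = exp(-2*z)*sin(2*z)/2 - exp(-2*z)*cos(2*z)/2 − I.
Solving for I: (1 + 1)·I equals the remaining terms, so I = (1/2)·(exp(-2*z)*sin(2*z)/2 - exp(-2*z)*cos(2*z)/2).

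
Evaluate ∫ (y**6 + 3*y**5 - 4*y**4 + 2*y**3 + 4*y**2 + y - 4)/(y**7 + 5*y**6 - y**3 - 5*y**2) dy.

Factor the denominator: y**2*(y - 1)*(y + 1)*(y + 5)*(y**2 + 1).
Partial-fraction decomposition: (23*y - 63)/(52*(y**2 + 1)) + 1197/(5200*(y + 5)) + 9/(16*(y + 1)) + 1/(8*(y - 1)) - 9/(25*y) + 4/(5*y**2).
Integrate each term; A/(y−a) gives A·log|y−a|; the (By+D)/(y²+p²) term gives a log and an atan.

-9*log(y)/25 + log(y - 1)/8 + 9*log(y + 1)/16 + 1197*log(y + 5)/5200 + 23*log(y**2 + 1)/104 - 63*atan(y)/52 - 4/(5*y) + C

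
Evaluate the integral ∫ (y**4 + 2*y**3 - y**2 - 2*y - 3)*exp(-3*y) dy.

Use integration by parts with u = y**4 + 2*y**3 - y**2 - 2*y - 3, dv = exp(-3*y) dy, so v = -exp(-3*y)/3.
Apply parts 4 times (tabular method): alternate signs, differentiate u down to 0, integrate dv up.

(-27*y**4 - 90*y**3 - 63*y**2 + 12*y + 85)*exp(-3*y)/81 + C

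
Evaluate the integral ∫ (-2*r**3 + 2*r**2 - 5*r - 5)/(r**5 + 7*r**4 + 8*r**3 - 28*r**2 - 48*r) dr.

5*log(r)/48 - 23*log(r - 2)/240 + 29*log(r + 2)/16 - 82*log(r + 3)/15 + 175*log(r + 4)/48 + C

Factor the denominator: r*(r - 2)*(r + 2)*(r + 3)*(r + 4).
Partial-fraction decomposition: 175/(48*(r + 4)) - 82/(15*(r + 3)) + 29/(16*(r + 2)) - 23/(240*(r - 2)) + 5/(48*r).
Integrate each term: A/(r−a) contributes A·log|r−a|.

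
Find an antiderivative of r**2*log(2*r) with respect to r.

Use integration by parts with u = log(2*r), dv = r**2 dr.
Then du = 1/r dr and v = r**3/3.

r**3*(log(r) + log(2))/3 - r**3/9 + C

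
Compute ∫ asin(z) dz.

z*asin(z) + sqrt(-z**2 + 1) + C

Use integration by parts with u = arcsin(z), dv = dz.
Then du = 1/sqrt(-z**2 + 1) dz.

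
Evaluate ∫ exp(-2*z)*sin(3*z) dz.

-2*exp(-2*z)*sin(3*z)/13 - 3*exp(-2*z)*cos(3*z)/13 + C

Let I denote the integral. Integrate by parts with u = sin(3*z), dv = exp(-2*z) dz, so v = -exp(-2*z)/2: I = -exp(-2*z)*sin(3*z)/2 + (3/2)·∫ exp(-2*z)*cos(3*z) dz.
Apply parts again with u = cos(3*z), dv = exp(-2*z) dz: ∫ exp(-2*z)*cos(3*z) dz = -exp(-2*z)*cos(3*z)/2 − (3/2)·I. Substituting back brings back I: I = -exp(-2*z)*sin(3*z)/2 - 3*exp(-2*z)*cos(3*z)/4 − (9/4)·I.
Solving for I: (1 + 9/4)·I equals the remaining terms, so I = (4/13)·(-exp(-2*z)*sin(3*z)/2 - 3*exp(-2*z)*cos(3*z)/4).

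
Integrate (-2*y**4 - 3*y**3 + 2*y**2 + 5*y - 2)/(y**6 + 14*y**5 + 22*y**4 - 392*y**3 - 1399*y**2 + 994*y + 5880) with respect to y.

-97*log(y - 5)/1944 + 4*log(y - 2)/729 - log(y + 3)/8 + 155*log(y + 4)/243 - 683*log(y + 7)/1458 + 232/(81*y + 567) + C

Factor the denominator: (y - 5)*(y - 2)*(y + 3)*(y + 4)*(y + 7)**2.
Partial-fraction decomposition: -683/(1458*(y + 7)) - 232/(81*(y + 7)**2) + 155/(243*(y + 4)) - 1/(8*(y + 3)) + 4/(729*(y - 2)) - 97/(1944*(y - 5)).
Integrate each term; A/(y−a) gives A·log|y−a|; A/(y−a)² gives −A/(y−a).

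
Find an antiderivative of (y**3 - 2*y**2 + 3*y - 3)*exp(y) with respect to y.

Use integration by parts with u = y**3 - 2*y**2 + 3*y - 3, dv = exp(y) dy, so v = exp(y).
Apply parts 3 times (tabular method): alternate signs, differentiate u down to 0, integrate dv up.

(y**3 - 5*y**2 + 13*y - 16)*exp(y) + C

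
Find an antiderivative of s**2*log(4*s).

Use integration by parts with u = log(4*s), dv = s**2 ds.
Then du = 1/s ds and v = s**3/3.

s**3*(log(s) + 2*log(2))/3 - s**3/9 + C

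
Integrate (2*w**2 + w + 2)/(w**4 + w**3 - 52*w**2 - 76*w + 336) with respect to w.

Factor the denominator: (w - 7)*(w - 2)*(w + 4)*(w + 6).
Partial-fraction decomposition: -17/(52*(w + 6)) + 5/(22*(w + 4)) - 1/(20*(w - 2)) + 107/(715*(w - 7)).
Integrate each term: A/(w−a) contributes A·log|w−a|.

107*log(w - 7)/715 - log(w - 2)/20 + 5*log(w + 4)/22 - 17*log(w + 6)/52 + C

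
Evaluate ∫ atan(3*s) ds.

s*atan(3*s) - log(9*s**2 + 1)/6 + C

Use integration by parts with u = arctan(3*s), dv = ds.
Then du = 3/(9*s**2 + 1) ds.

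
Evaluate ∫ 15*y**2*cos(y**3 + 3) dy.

Let u = y**3 + 3, so du = (3*y**2) dy.
Rewriting, the integral becomes 5·∫ cos(u) du = 5·sin(u).
Substituting back, u = y**3 + 3.

5*sin(y**3 + 3) + C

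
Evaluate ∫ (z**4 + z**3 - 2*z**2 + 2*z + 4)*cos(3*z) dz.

Use integration by parts with u = z**4 + z**3 - 2*z**2 + 2*z + 4, dv = cos(3*z) dz, so v = sin(3*z)/3.
Apply parts 4 times (tabular method): alternate signs, differentiate u down to 0, integrate dv up.

z**4*sin(3*z)/3 + z**3*sin(3*z)/3 + 4*z**3*cos(3*z)/9 - 10*z**2*sin(3*z)/9 + z**2*cos(3*z)/3 + 4*z*sin(3*z)/9 - 20*z*cos(3*z)/27 + 128*sin(3*z)/81 + 4*cos(3*z)/27 + C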